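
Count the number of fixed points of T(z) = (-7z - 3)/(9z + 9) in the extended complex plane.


Step 1: Fixed points satisfy T(z) = z
Step 2: 9z^2 + 16z + 3 = 0
Step 3: Discriminant = 16^2 - 4*9*3 = 148
Step 4: Number of fixed points = 2

2


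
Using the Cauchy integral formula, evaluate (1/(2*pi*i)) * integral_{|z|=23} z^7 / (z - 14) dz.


Step 1: f(z) = z^7, a = 14 is inside |z| = 23
Step 2: By Cauchy integral formula: (1/(2pi*i)) * integral = f(a)
Step 3: f(14) = 14^7 = 105413504

105413504


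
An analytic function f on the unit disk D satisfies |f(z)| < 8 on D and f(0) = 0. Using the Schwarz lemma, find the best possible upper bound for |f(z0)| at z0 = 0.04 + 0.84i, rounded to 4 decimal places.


Step 1: g = f/8 maps D -> D with g(0) = 0, so by the Schwarz lemma |g(z)| <= |z|, i.e. |f(z)| <= 8|z|; this is sharp (f(z) = 8z).
Step 2: |z0|^2 = 0.04^2 + 0.84^2 = 0.7072
Step 3: |z0| = sqrt(0.7072) = 0.840952
Step 4: Best bound = 8 * |z0| = 8 * 0.840952 = 6.7276

6.7276


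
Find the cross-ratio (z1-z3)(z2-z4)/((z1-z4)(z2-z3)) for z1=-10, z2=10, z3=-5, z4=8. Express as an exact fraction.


Step 1: (z1-z3)(z2-z4) = (-5) * 2 = -10
Step 2: (z1-z4)(z2-z3) = (-18) * 15 = -270
Step 3: Cross-ratio = 10/270 = 1/27

1/27


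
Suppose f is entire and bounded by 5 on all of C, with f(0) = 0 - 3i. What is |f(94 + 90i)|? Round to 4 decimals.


Step 1: By Liouville's theorem, a bounded entire function is constant.
Step 2: f(z) = f(0) = 0 - 3i for all z.
Step 3: |f(w)| = |0 - 3i| = sqrt(0 + 9)
Step 4: = 3.0

3.0


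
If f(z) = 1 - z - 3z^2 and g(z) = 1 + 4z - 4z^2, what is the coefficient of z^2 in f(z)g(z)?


Step 1: z^2 term in f*g comes from: (1)*(-4z^2) + (-z)*(4z) + (-3z^2)*(1)
Step 2: = -4 - 4 - 3
Step 3: = -11

-11


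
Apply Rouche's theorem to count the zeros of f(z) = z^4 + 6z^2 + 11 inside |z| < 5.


Step 1: On |z| = 5 the three terms have sizes |z^4| = 5^4 = 625, |6z^2| = 6*5^2 = 150, |11| = 11
Step 2: The dominant term is g(z) = z^4; let h(z) = 6z^2 + 11 so f = g + h
Step 3: On |z| = 5: |g| = 625 and |h| <= 150 + 11 = 161
Step 4: Since 625 > 161, |h| < |g| on |z| = 5, so by Rouche f has the same number of zeros as g inside |z| < 5
Step 5: g(z) = z^4 has 4 zeros (all at the origin) inside |z| < 5. Answer = 4

4


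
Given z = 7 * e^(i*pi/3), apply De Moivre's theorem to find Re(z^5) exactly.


Step 1: By De Moivre's theorem, z^5 = 7^5 * e^(i*5*pi/3) = 16807 * (cos(5*pi/3) + i*sin(5*pi/3))
Step 2: |z|^5 = 7^5 = 16807
Step 3: The angle 5*pi/3 already lies in [0, 2*pi)
Step 4: cos(5*pi/3) = 1/2
Step 5: Re(z^5) = 16807 * 1/2 = 16807/2

16807/2


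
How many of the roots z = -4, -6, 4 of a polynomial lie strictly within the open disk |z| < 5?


Step 1: Check each root:
  z = -4: |-4| = 4 < 5
  z = -6: |-6| = 6 >= 5
  z = 4: |4| = 4 < 5
Step 2: Count = 2

2


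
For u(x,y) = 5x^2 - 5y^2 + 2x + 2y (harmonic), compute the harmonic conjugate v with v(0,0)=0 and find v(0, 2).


Step 1: v_x = -u_y = 10y - 2
Step 2: v_y = u_x = 10x + 2
Step 3: v = 10xy - 2x + 2y + C
Step 4: v(0,0) = 0 => C = 0
Step 5: v(0, 2) = 4

4


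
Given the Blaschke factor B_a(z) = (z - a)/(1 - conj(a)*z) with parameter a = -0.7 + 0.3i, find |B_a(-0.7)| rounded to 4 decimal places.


Step 1: Numerator z0 - a = -0.7 - (-0.7 + 0.3i) = 0 - 0.3i
Step 2: Denominator 1 - conj(a)*z0 = 1 - (-0.7 - 0.3i)*(-0.7) = 0.51 - 0.21i
Step 3: |z0 - a|^2 = 0^2 + (-0.3)^2 = 0.09; |1 - conj(a)*z0|^2 = 0.51^2 + (-0.21)^2 = 0.3042
Step 4: |B_a(-0.7)| = sqrt(0.09 / 0.3042) = sqrt(0.295858)
Step 5: = 0.5439

0.5439


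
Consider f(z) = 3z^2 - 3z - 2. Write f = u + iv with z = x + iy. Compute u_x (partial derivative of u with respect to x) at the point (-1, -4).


Step 1: f(z) = 3(x+iy)^2 - 3(x+iy) - 2
Step 2: u = 3(x^2 - y^2) - 3x - 2
Step 3: u_x = 6x - 3
Step 4: At (-1, -4): u_x = -6 - 3 = -9

-9


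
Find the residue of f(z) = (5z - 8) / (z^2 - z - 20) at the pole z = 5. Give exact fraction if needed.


Step 1: Q(z) = z^2 - z - 20 = (z - 5)(z + 4)
Step 2: Q'(z) = 2z - 1
Step 3: Q'(5) = 9, P(5) = 17
Step 4: Res = P(5)/Q'(5) = 17/9 = 17/9

17/9


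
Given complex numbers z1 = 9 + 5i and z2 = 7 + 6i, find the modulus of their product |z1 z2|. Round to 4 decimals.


Step 1: |z1| = sqrt(9^2 + 5^2) = sqrt(106)
Step 2: |z2| = sqrt(7^2 + 6^2) = sqrt(85)
Step 3: |z1*z2| = |z1|*|z2| = sqrt(106) * sqrt(85) = sqrt(106 * 85) = sqrt(9010)
Step 4: = 94.921

94.921


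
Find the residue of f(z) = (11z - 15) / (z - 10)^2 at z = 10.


Step 1: Pole of order 2 at z = 10
Step 2: Res = lim d/dz [(z - 10)^2 * f(z)] as z -> 10
Step 3: (z - 10)^2 * f(z) = 11z - 15
Step 4: d/dz[11z - 15] = 11

11


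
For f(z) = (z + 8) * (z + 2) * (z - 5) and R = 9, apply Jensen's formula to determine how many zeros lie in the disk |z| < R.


Jensen's formula: (1/2pi)*integral log|f(Re^it)|dt = log|f(0)| + sum_{|a_k|<R} log(R/|a_k|)
Step 1: f(0) = 8 * 2 * (-5) = -80
Step 2: log|f(0)| = log|-8| + log|-2| + log|5| = 4.382
Step 3: Zeros inside |z| < 9: -8, -2, 5
Step 4: Jensen sum = log(9/8) + log(9/2) + log(9/5) = 2.2096
Step 5: n(R) = number of terms in the Jensen sum = count of zeros inside |z| < 9 = 3

3


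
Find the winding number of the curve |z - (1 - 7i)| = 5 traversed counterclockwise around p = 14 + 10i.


Step 1: Center c = (1, -7), radius = 5
Step 2: |p - c|^2 = 13^2 + 17^2 = 458
Step 3: r^2 = 25
Step 4: |p-c| > r so winding number = 0

0


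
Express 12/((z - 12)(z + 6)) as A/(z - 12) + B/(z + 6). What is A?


Step 1: Multiply both sides by (z - 12) and set z = 12
Step 2: A = 12 / (12 + 6)
Step 3: A = 12 / 18
Step 4: A = 2/3

2/3


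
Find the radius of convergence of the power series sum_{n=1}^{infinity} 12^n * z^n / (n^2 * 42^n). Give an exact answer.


Step 1: General term a_n = 12^n / (n^2 * 42^n)
Step 2: By the root test, |a_n|^(1/n) = 12 / (n^(2/n) * 42) -> 12/42 as n -> infinity (since n^(2/n) -> 1)
Step 3: R = 1/lim|a_n|^(1/n) = 42/12 = 7/2

7/2


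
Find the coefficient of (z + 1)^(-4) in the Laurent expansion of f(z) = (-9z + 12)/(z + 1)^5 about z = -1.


Step 1: Write the numerator in powers of (z + 1): -9z + 12 = -9(z + 1) + (-9*(-1) + 12) = -9(z + 1) + 21
Step 2: Divide by (z + 1)^5: f(z) = 21(z + 1)^(-5) - 9(z + 1)^(-4)
Step 3: This finite sum is the Laurent series of f about z = -1.
Step 4: Coefficient of (z + 1)^(-4) = coefficient of (z + 1) in the re-centred numerator = -9

-9


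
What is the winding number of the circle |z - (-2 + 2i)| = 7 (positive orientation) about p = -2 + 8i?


Step 1: Center c = (-2, 2), radius = 7
Step 2: |p - c|^2 = 0^2 + 6^2 = 36
Step 3: r^2 = 49
Step 4: |p-c| < r so winding number = 1

1


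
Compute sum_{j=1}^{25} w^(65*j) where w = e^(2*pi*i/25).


Step 1: The sum sum_{j=1}^{n} w^(k*j) equals n if n | k, else 0.
Step 2: Here n = 25, k = 65
Step 3: Does n divide k? 25 | 65 -> False
Step 4: Sum = 0

0


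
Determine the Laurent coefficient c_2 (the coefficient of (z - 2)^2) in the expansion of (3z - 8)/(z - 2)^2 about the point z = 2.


Step 1: Write the numerator in powers of (z - 2): 3z - 8 = 3(z - 2) + (3*2 - 8) = 3(z - 2) - 2
Step 2: Divide by (z - 2)^2: f(z) = -2(z - 2)^(-2) + 3(z - 2)^(-1)
Step 3: This finite sum is the Laurent series of f about z = 2.
Step 4: Only the powers -2 and -1 appear, so the coefficient of (z - 2)^2 = 0

0


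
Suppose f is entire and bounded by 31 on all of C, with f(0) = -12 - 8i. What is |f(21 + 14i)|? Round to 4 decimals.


Step 1: By Liouville's theorem, a bounded entire function is constant.
Step 2: f(z) = f(0) = -12 - 8i for all z.
Step 3: |f(w)| = |-12 - 8i| = sqrt(144 + 64)
Step 4: = 14.4222

14.4222


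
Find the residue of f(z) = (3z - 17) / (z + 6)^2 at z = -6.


Step 1: Pole of order 2 at z = -6
Step 2: Res = lim d/dz [(z + 6)^2 * f(z)] as z -> -6
Step 3: (z + 6)^2 * f(z) = 3z - 17
Step 4: d/dz[3z - 17] = 3

3


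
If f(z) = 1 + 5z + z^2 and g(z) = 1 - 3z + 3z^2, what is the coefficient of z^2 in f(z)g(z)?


Step 1: z^2 term in f*g comes from: (1)*(3z^2) + (5z)*(-3z) + (z^2)*(1)
Step 2: = 3 - 15 + 1
Step 3: = -11

-11


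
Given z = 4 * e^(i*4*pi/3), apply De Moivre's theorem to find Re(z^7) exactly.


Step 1: By De Moivre's theorem, z^7 = 4^7 * e^(i*7*4*pi/3) = 16384 * (cos(28*pi/3) + i*sin(28*pi/3))
Step 2: |z|^7 = 4^7 = 16384
Step 3: Reduce the angle mod 2*pi: 28*pi/3 - 8*pi = 4*pi/3
Step 4: cos(4*pi/3) = -1/2
Step 5: Re(z^7) = 16384 * (-1/2) = -8192

-8192


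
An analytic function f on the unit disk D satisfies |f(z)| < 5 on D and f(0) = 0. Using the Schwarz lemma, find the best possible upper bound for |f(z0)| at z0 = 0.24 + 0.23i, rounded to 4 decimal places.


Step 1: g = f/5 maps D -> D with g(0) = 0, so by the Schwarz lemma |g(z)| <= |z|, i.e. |f(z)| <= 5|z|; this is sharp (f(z) = 5z).
Step 2: |z0|^2 = 0.24^2 + 0.23^2 = 0.1105
Step 3: |z0| = sqrt(0.1105) = 0.332415
Step 4: Best bound = 5 * |z0| = 5 * 0.332415 = 1.6621

1.6621


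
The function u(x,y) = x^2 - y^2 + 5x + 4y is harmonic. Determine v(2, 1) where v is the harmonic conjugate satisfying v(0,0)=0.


Step 1: v_x = -u_y = 2y - 4
Step 2: v_y = u_x = 2x + 5
Step 3: v = 2xy - 4x + 5y + C
Step 4: v(0,0) = 0 => C = 0
Step 5: v(2, 1) = 1

1


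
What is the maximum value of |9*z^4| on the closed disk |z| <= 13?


Step 1: On |z| = 13, |f(z)| = 9 * |z|^4 = 9 * 13^4
Step 2: By maximum modulus principle, maximum is on boundary.
Step 3: Maximum = 9 * 28561 = 257049

257049


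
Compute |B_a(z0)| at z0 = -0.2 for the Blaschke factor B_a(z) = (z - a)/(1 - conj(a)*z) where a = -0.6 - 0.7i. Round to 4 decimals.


Step 1: Numerator z0 - a = -0.2 - (-0.6 - 0.7i) = 0.4 + 0.7i
Step 2: Denominator 1 - conj(a)*z0 = 1 - (-0.6 + 0.7i)*(-0.2) = 0.88 + 0.14i
Step 3: |z0 - a|^2 = 0.4^2 + 0.7^2 = 0.65; |1 - conj(a)*z0|^2 = 0.88^2 + 0.14^2 = 0.794
Step 4: |B_a(-0.2)| = sqrt(0.65 / 0.794) = sqrt(0.81864)
Step 5: = 0.9048

0.9048


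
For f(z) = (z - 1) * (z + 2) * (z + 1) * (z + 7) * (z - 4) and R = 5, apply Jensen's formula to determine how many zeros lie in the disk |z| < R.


Jensen's formula: (1/2pi)*integral log|f(Re^it)|dt = log|f(0)| + sum_{|a_k|<R} log(R/|a_k|)
Step 1: f(0) = (-1) * 2 * 1 * 7 * (-4) = 56
Step 2: log|f(0)| = log|1| + log|-2| + log|-1| + log|-7| + log|4| = 4.0254
Step 3: Zeros inside |z| < 5: 1, -2, -1, 4
Step 4: Jensen sum = log(5/1) + log(5/2) + log(5/1) + log(5/4) = 4.3583
Step 5: n(R) = number of terms in the Jensen sum = count of zeros inside |z| < 5 = 4

4


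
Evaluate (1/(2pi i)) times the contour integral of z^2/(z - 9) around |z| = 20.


Step 1: f(z) = z^2, a = 9 is inside |z| = 20
Step 2: By Cauchy integral formula: (1/(2pi*i)) * integral = f(a)
Step 3: f(9) = 9^2 = 81

81


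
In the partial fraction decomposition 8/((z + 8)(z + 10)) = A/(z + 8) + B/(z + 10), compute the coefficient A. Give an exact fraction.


Step 1: Multiply both sides by (z + 8) and set z = -8
Step 2: A = 8 / (-8 + 10)
Step 3: A = 8 / 2
Step 4: A = 4

4


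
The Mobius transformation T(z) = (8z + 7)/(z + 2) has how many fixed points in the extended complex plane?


Step 1: Fixed points satisfy T(z) = z
Step 2: z^2 - 6z - 7 = 0
Step 3: Discriminant = (-6)^2 - 4*1*(-7) = 64
Step 4: Number of fixed points = 2

2


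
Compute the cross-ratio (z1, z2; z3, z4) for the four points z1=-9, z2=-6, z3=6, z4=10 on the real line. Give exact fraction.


Step 1: (z1-z3)(z2-z4) = (-15) * (-16) = 240
Step 2: (z1-z4)(z2-z3) = (-19) * (-12) = 228
Step 3: Cross-ratio = 240/228 = 20/19

20/19


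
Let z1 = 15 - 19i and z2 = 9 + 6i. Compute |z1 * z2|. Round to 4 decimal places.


Step 1: |z1| = sqrt(15^2 + (-19)^2) = sqrt(586)
Step 2: |z2| = sqrt(9^2 + 6^2) = sqrt(117)
Step 3: |z1*z2| = |z1|*|z2| = sqrt(586) * sqrt(117) = sqrt(586 * 117) = sqrt(68562)
Step 4: = 261.8435

261.8435


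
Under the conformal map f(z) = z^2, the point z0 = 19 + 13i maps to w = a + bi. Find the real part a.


Step 1: z0 = 19 + 13i
Step 2: z0^2 = 19^2 - 13^2 + 494i
Step 3: real part = 361 - 169 = 192

192


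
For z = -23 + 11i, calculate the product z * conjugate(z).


Step 1: conj(z) = -23 - 11i
Step 2: z * conj(z) = (-23)^2 + 11^2
Step 3: = 529 + 121 = 650

650


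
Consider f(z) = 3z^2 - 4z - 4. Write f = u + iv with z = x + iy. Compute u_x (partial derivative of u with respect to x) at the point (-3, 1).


Step 1: f(z) = 3(x+iy)^2 - 4(x+iy) - 4
Step 2: u = 3(x^2 - y^2) - 4x - 4
Step 3: u_x = 6x - 4
Step 4: At (-3, 1): u_x = -18 - 4 = -22

-22


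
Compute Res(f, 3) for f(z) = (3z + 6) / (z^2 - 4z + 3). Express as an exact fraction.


Step 1: Q(z) = z^2 - 4z + 3 = (z - 3)(z - 1)
Step 2: Q'(z) = 2z - 4
Step 3: Q'(3) = 2, P(3) = 15
Step 4: Res = P(3)/Q'(3) = 15/2 = 15/2

15/2


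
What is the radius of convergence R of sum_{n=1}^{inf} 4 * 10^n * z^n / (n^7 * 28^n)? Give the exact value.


Step 1: General term a_n = 4 * 10^n / (n^7 * 28^n)
Step 2: By the root test, |a_n|^(1/n) = 4^(1/n) * 10 / (n^(7/n) * 28) -> 10/28 as n -> infinity (since 4^(1/n) -> 1 and n^(7/n) -> 1)
Step 3: R = 1/lim|a_n|^(1/n) = 28/10 = 14/5

14/5


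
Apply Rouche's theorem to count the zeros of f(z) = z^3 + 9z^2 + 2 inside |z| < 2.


Step 1: On |z| = 2 the three terms have sizes |z^3| = 2^3 = 8, |9z^2| = 9*2^2 = 36, |2| = 2
Step 2: The dominant term is g(z) = 9z^2; let h(z) = z^3 + 2 so f = g + h
Step 3: On |z| = 2: |g| = 36 and |h| <= 8 + 2 = 10
Step 4: Since 36 > 10, |h| < |g| on |z| = 2, so by Rouche f has the same number of zeros as g inside |z| < 2
Step 5: g(z) = 9z^2 has 2 zeros (at the origin, multiplicity 2) inside |z| < 2. Answer = 2

2


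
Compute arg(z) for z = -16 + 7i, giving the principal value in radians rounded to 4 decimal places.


Step 1: z = -16 + 7i
Step 2: arg(z) = atan2(7, -16)
Step 3: arg(z) = 2.7292

2.7292


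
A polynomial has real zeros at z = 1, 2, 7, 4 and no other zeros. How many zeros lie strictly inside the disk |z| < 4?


Step 1: Check each root:
  z = 1: |1| = 1 < 4
  z = 2: |2| = 2 < 4
  z = 7: |7| = 7 >= 4
  z = 4: |4| = 4 >= 4
Step 2: Count = 2

2


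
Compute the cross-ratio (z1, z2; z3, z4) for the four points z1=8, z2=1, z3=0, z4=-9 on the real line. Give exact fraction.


Step 1: (z1-z3)(z2-z4) = 8 * 10 = 80
Step 2: (z1-z4)(z2-z3) = 17 * 1 = 17
Step 3: Cross-ratio = 80/17 = 80/17

80/17


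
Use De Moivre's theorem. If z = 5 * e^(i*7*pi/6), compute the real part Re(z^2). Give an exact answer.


Step 1: By De Moivre's theorem, z^2 = 5^2 * e^(i*2*7*pi/6) = 25 * (cos(7*pi/3) + i*sin(7*pi/3))
Step 2: |z|^2 = 5^2 = 25
Step 3: Reduce the angle mod 2*pi: 7*pi/3 - 2*pi = pi/3
Step 4: cos(pi/3) = 1/2
Step 5: Re(z^2) = 25 * 1/2 = 25/2

25/2


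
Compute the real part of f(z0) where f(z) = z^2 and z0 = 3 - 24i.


Step 1: z0 = 3 - 24i
Step 2: z0^2 = 3^2 - (-24)^2 - 144i
Step 3: real part = 9 - 576 = -567

-567


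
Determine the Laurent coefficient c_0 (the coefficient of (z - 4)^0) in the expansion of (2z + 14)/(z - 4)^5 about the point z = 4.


Step 1: Write the numerator in powers of (z - 4): 2z + 14 = 2(z - 4) + (2*4 + 14) = 2(z - 4) + 22
Step 2: Divide by (z - 4)^5: f(z) = 22(z - 4)^(-5) + 2(z - 4)^(-4)
Step 3: This finite sum is the Laurent series of f about z = 4.
Step 4: Only the powers -5 and -4 appear, so the coefficient of (z - 4)^0 = 0

0


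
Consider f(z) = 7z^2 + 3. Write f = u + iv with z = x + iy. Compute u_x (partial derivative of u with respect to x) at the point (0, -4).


Step 1: f(z) = 7(x+iy)^2 + 3
Step 2: u = 7(x^2 - y^2) + 3
Step 3: u_x = 14x + 0
Step 4: At (0, -4): u_x = 0 + 0 = 0

0


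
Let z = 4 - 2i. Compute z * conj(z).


Step 1: conj(z) = 4 + 2i
Step 2: z * conj(z) = 4^2 + (-2)^2
Step 3: = 16 + 4 = 20

20


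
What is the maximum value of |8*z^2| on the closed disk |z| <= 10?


Step 1: On |z| = 10, |f(z)| = 8 * |z|^2 = 8 * 10^2
Step 2: By maximum modulus principle, maximum is on boundary.
Step 3: Maximum = 8 * 100 = 800

800


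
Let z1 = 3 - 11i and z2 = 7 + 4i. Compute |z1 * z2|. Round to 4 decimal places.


Step 1: |z1| = sqrt(3^2 + (-11)^2) = sqrt(130)
Step 2: |z2| = sqrt(7^2 + 4^2) = sqrt(65)
Step 3: |z1*z2| = |z1|*|z2| = sqrt(130) * sqrt(65) = sqrt(130 * 65) = sqrt(8450)
Step 4: = 91.9239

91.9239


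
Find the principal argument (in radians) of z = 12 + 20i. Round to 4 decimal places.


Step 1: z = 12 + 20i
Step 2: arg(z) = atan2(20, 12)
Step 3: arg(z) = 1.0304

1.0304


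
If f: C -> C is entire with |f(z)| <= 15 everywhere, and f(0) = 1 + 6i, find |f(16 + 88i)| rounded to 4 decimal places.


Step 1: By Liouville's theorem, a bounded entire function is constant.
Step 2: f(z) = f(0) = 1 + 6i for all z.
Step 3: |f(w)| = |1 + 6i| = sqrt(1 + 36)
Step 4: = 6.0828

6.0828


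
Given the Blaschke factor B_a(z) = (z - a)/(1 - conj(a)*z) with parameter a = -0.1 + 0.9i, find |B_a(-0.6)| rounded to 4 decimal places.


Step 1: Numerator z0 - a = -0.6 - (-0.1 + 0.9i) = -0.5 - 0.9i
Step 2: Denominator 1 - conj(a)*z0 = 1 - (-0.1 - 0.9i)*(-0.6) = 0.94 - 0.54i
Step 3: |z0 - a|^2 = (-0.5)^2 + (-0.9)^2 = 1.06; |1 - conj(a)*z0|^2 = 0.94^2 + (-0.54)^2 = 1.1752
Step 4: |B_a(-0.6)| = sqrt(1.06 / 1.1752) = sqrt(0.901974)
Step 5: = 0.9497

0.9497


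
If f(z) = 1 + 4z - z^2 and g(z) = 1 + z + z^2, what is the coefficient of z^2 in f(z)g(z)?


Step 1: z^2 term in f*g comes from: (1)*(z^2) + (4z)*(z) + (-z^2)*(1)
Step 2: = 1 + 4 - 1
Step 3: = 4

4


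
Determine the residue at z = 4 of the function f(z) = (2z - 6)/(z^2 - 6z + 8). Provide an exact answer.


Step 1: Q(z) = z^2 - 6z + 8 = (z - 4)(z - 2)
Step 2: Q'(z) = 2z - 6
Step 3: Q'(4) = 2, P(4) = 2
Step 4: Res = P(4)/Q'(4) = 2/2 = 1

1


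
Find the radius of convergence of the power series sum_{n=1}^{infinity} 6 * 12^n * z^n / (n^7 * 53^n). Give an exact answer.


Step 1: General term a_n = 6 * 12^n / (n^7 * 53^n)
Step 2: By the root test, |a_n|^(1/n) = 6^(1/n) * 12 / (n^(7/n) * 53) -> 12/53 as n -> infinity (since 6^(1/n) -> 1 and n^(7/n) -> 1)
Step 3: R = 1/lim|a_n|^(1/n) = 53/12

53/12


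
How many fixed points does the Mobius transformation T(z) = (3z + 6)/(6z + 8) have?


Step 1: Fixed points satisfy T(z) = z
Step 2: 6z^2 + 5z - 6 = 0
Step 3: Discriminant = 5^2 - 4*6*(-6) = 169
Step 4: Number of fixed points = 2

2


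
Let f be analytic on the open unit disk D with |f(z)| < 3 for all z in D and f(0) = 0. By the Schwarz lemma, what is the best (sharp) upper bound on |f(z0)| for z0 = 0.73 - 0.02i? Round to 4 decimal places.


Step 1: g = f/3 maps D -> D with g(0) = 0, so by the Schwarz lemma |g(z)| <= |z|, i.e. |f(z)| <= 3|z|; this is sharp (f(z) = 3z).
Step 2: |z0|^2 = 0.73^2 + (-0.02)^2 = 0.5333
Step 3: |z0| = sqrt(0.5333) = 0.730274
Step 4: Best bound = 3 * |z0| = 3 * 0.730274 = 2.1908

2.1908


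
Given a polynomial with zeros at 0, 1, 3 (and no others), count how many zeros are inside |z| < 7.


Step 1: Check each root:
  z = 0: |0| = 0 < 7
  z = 1: |1| = 1 < 7
  z = 3: |3| = 3 < 7
Step 2: Count = 3

3


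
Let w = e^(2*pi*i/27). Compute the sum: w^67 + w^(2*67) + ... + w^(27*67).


Step 1: The sum sum_{j=1}^{n} w^(k*j) equals n if n | k, else 0.
Step 2: Here n = 27, k = 67
Step 3: Does n divide k? 27 | 67 -> False
Step 4: Sum = 0

0


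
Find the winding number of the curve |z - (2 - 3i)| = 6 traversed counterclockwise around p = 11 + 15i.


Step 1: Center c = (2, -3), radius = 6
Step 2: |p - c|^2 = 9^2 + 18^2 = 405
Step 3: r^2 = 36
Step 4: |p-c| > r so winding number = 0

0


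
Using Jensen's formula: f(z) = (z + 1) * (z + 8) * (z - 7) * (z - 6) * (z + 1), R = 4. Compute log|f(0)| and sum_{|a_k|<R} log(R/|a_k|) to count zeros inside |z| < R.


Jensen's formula: (1/2pi)*integral log|f(Re^it)|dt = log|f(0)| + sum_{|a_k|<R} log(R/|a_k|)
Step 1: f(0) = 1 * 8 * (-7) * (-6) * 1 = 336
Step 2: log|f(0)| = log|-1| + log|-8| + log|7| + log|6| + log|-1| = 5.8171
Step 3: Zeros inside |z| < 4: -1, -1
Step 4: Jensen sum = log(4/1) + log(4/1) = 2.7726
Step 5: n(R) = number of terms in the Jensen sum = count of zeros inside |z| < 4 = 2

2


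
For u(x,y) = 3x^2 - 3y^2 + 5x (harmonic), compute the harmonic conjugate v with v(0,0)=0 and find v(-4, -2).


Step 1: v_x = -u_y = 6y + 0
Step 2: v_y = u_x = 6x + 5
Step 3: v = 6xy + 5y + C
Step 4: v(0,0) = 0 => C = 0
Step 5: v(-4, -2) = 38

38


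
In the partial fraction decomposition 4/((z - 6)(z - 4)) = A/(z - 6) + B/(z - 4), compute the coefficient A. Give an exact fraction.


Step 1: Multiply both sides by (z - 6) and set z = 6
Step 2: A = 4 / (6 - 4)
Step 3: A = 4 / 2
Step 4: A = 2

2


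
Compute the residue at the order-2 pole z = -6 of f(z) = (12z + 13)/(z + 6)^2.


Step 1: Pole of order 2 at z = -6
Step 2: Res = lim d/dz [(z + 6)^2 * f(z)] as z -> -6
Step 3: (z + 6)^2 * f(z) = 12z + 13
Step 4: d/dz[12z + 13] = 12

12


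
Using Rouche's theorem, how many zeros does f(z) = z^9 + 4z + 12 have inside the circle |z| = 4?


Step 1: On |z| = 4 the three terms have sizes |z^9| = 4^9 = 262144, |4z| = 4*4 = 16, |12| = 12
Step 2: The dominant term is g(z) = z^9; let h(z) = 4z + 12 so f = g + h
Step 3: On |z| = 4: |g| = 262144 and |h| <= 16 + 12 = 28
Step 4: Since 262144 > 28, |h| < |g| on |z| = 4, so by Rouche f has the same number of zeros as g inside |z| < 4
Step 5: g(z) = z^9 has 9 zeros (all at the origin) inside |z| < 4. Answer = 9

9


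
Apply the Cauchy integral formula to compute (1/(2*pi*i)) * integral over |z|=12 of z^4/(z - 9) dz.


Step 1: f(z) = z^4, a = 9 is inside |z| = 12
Step 2: By Cauchy integral formula: (1/(2pi*i)) * integral = f(a)
Step 3: f(9) = 9^4 = 6561

6561


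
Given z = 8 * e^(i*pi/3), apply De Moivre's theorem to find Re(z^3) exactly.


Step 1: By De Moivre's theorem, z^3 = 8^3 * e^(i*3*pi/3) = 512 * (cos(pi) + i*sin(pi))
Step 2: |z|^3 = 8^3 = 512
Step 3: The angle pi already lies in [0, 2*pi)
Step 4: cos(pi) = -1
Step 5: Re(z^3) = 512 * (-1) = -512

-512


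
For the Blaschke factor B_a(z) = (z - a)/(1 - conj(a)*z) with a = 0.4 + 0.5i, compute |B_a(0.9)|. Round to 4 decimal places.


Step 1: Numerator z0 - a = 0.9 - (0.4 + 0.5i) = 0.5 - 0.5i
Step 2: Denominator 1 - conj(a)*z0 = 1 - (0.4 - 0.5i)*0.9 = 0.64 + 0.45i
Step 3: |z0 - a|^2 = 0.5^2 + (-0.5)^2 = 0.5; |1 - conj(a)*z0|^2 = 0.64^2 + 0.45^2 = 0.6121
Step 4: |B_a(0.9)| = sqrt(0.5 / 0.6121) = sqrt(0.81686)
Step 5: = 0.9038

0.9038


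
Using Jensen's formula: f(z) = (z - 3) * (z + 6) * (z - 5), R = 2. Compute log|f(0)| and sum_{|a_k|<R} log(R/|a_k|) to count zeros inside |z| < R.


Jensen's formula: (1/2pi)*integral log|f(Re^it)|dt = log|f(0)| + sum_{|a_k|<R} log(R/|a_k|)
Step 1: f(0) = (-3) * 6 * (-5) = 90
Step 2: log|f(0)| = log|3| + log|-6| + log|5| = 4.4998
Step 3: Zeros inside |z| < 2: none
Step 4: Jensen sum = (empty sum) = 0
Step 5: n(R) = number of terms in the Jensen sum = count of zeros inside |z| < 2 = 0

0


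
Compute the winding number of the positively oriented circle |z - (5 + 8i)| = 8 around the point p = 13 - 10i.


Step 1: Center c = (5, 8), radius = 8
Step 2: |p - c|^2 = 8^2 + (-18)^2 = 388
Step 3: r^2 = 64
Step 4: |p-c| > r so winding number = 0

0


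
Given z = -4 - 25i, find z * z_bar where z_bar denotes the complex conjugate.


Step 1: conj(z) = -4 + 25i
Step 2: z * conj(z) = (-4)^2 + (-25)^2
Step 3: = 16 + 625 = 641

641


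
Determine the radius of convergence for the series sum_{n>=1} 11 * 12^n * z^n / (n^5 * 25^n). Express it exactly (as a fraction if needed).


Step 1: General term a_n = 11 * 12^n / (n^5 * 25^n)
Step 2: By the root test, |a_n|^(1/n) = 11^(1/n) * 12 / (n^(5/n) * 25) -> 12/25 as n -> infinity (since 11^(1/n) -> 1 and n^(5/n) -> 1)
Step 3: R = 1/lim|a_n|^(1/n) = 25/12

25/12


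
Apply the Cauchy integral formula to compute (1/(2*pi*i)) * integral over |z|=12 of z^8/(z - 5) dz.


Step 1: f(z) = z^8, a = 5 is inside |z| = 12
Step 2: By Cauchy integral formula: (1/(2pi*i)) * integral = f(a)
Step 3: f(5) = 5^8 = 390625

390625


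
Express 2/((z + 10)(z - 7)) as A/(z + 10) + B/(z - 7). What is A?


Step 1: Multiply both sides by (z + 10) and set z = -10
Step 2: A = 2 / (-10 - 7)
Step 3: A = 2 / (-17)
Step 4: A = -2/17

-2/17


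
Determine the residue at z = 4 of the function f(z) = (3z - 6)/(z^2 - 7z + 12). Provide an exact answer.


Step 1: Q(z) = z^2 - 7z + 12 = (z - 4)(z - 3)
Step 2: Q'(z) = 2z - 7
Step 3: Q'(4) = 1, P(4) = 6
Step 4: Res = P(4)/Q'(4) = 6/1 = 6

6


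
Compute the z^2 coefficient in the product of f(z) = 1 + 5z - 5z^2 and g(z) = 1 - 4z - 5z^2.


Step 1: z^2 term in f*g comes from: (1)*(-5z^2) + (5z)*(-4z) + (-5z^2)*(1)
Step 2: = -5 - 20 - 5
Step 3: = -30

-30


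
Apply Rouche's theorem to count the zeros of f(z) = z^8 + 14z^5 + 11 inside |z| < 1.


Step 1: On |z| = 1 the three terms have sizes |z^8| = 1^8 = 1, |14z^5| = 14*1^5 = 14, |11| = 11
Step 2: The dominant term is g(z) = 14z^5; let h(z) = z^8 + 11 so f = g + h
Step 3: On |z| = 1: |g| = 14 and |h| <= 1 + 11 = 12
Step 4: Since 14 > 12, |h| < |g| on |z| = 1, so by Rouche f has the same number of zeros as g inside |z| < 1
Step 5: g(z) = 14z^5 has 5 zeros (at the origin, multiplicity 5) inside |z| < 1. Answer = 5

5


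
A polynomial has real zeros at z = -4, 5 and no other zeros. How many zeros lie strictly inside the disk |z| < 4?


Step 1: Check each root:
  z = -4: |-4| = 4 >= 4
  z = 5: |5| = 5 >= 4
Step 2: Count = 0

0


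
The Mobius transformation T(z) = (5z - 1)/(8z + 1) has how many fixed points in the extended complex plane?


Step 1: Fixed points satisfy T(z) = z
Step 2: 8z^2 - 4z + 1 = 0
Step 3: Discriminant = (-4)^2 - 4*8*1 = -16
Step 4: Number of fixed points = 2

2


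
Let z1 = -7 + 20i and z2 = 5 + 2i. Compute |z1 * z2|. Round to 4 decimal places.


Step 1: |z1| = sqrt((-7)^2 + 20^2) = sqrt(449)
Step 2: |z2| = sqrt(5^2 + 2^2) = sqrt(29)
Step 3: |z1*z2| = |z1|*|z2| = sqrt(449) * sqrt(29) = sqrt(449 * 29) = sqrt(13021)
Step 4: = 114.1096

114.1096


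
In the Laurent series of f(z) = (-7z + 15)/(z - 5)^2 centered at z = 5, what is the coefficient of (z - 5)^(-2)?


Step 1: Write the numerator in powers of (z - 5): -7z + 15 = -7(z - 5) + (-7*5 + 15) = -7(z - 5) - 20
Step 2: Divide by (z - 5)^2: f(z) = -20(z - 5)^(-2) - 7(z - 5)^(-1)
Step 3: This finite sum is the Laurent series of f about z = 5.
Step 4: Coefficient of (z - 5)^(-2) = -7*5 + 15 = -20

-20


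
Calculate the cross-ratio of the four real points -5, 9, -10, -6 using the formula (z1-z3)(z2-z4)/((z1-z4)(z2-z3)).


Step 1: (z1-z3)(z2-z4) = 5 * 15 = 75
Step 2: (z1-z4)(z2-z3) = 1 * 19 = 19
Step 3: Cross-ratio = 75/19 = 75/19

75/19


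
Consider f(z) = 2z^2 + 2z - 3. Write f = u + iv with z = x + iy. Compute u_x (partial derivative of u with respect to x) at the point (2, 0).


Step 1: f(z) = 2(x+iy)^2 + 2(x+iy) - 3
Step 2: u = 2(x^2 - y^2) + 2x - 3
Step 3: u_x = 4x + 2
Step 4: At (2, 0): u_x = 8 + 2 = 10

10


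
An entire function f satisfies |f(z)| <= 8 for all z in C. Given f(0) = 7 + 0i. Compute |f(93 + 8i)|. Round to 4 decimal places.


Step 1: By Liouville's theorem, a bounded entire function is constant.
Step 2: f(z) = f(0) = 7 + 0i for all z.
Step 3: |f(w)| = |7 + 0i| = sqrt(49 + 0)
Step 4: = 7.0

7.0


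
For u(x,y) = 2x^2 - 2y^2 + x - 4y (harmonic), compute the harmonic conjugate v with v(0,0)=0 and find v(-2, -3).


Step 1: v_x = -u_y = 4y + 4
Step 2: v_y = u_x = 4x + 1
Step 3: v = 4xy + 4x + y + C
Step 4: v(0,0) = 0 => C = 0
Step 5: v(-2, -3) = 13

13


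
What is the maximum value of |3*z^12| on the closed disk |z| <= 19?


Step 1: On |z| = 19, |f(z)| = 3 * |z|^12 = 3 * 19^12
Step 2: By maximum modulus principle, maximum is on boundary.
Step 3: Maximum = 3 * 2213314919066161 = 6639944757198483

6639944757198483


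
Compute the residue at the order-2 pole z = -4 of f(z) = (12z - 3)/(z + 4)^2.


Step 1: Pole of order 2 at z = -4
Step 2: Res = lim d/dz [(z + 4)^2 * f(z)] as z -> -4
Step 3: (z + 4)^2 * f(z) = 12z - 3
Step 4: d/dz[12z - 3] = 12

12


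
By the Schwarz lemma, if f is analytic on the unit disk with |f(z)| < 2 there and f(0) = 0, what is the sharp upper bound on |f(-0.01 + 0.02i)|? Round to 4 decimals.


Step 1: g = f/2 maps D -> D with g(0) = 0, so by the Schwarz lemma |g(z)| <= |z|, i.e. |f(z)| <= 2|z|; this is sharp (f(z) = 2z).
Step 2: |z0|^2 = (-0.01)^2 + 0.02^2 = 0.0005
Step 3: |z0| = sqrt(0.0005) = 0.022361
Step 4: Best bound = 2 * |z0| = 2 * 0.022361 = 0.0447

0.0447


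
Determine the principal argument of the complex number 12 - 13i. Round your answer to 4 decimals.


Step 1: z = 12 - 13i
Step 2: arg(z) = atan2(-13, 12)
Step 3: arg(z) = -0.8254

-0.8254


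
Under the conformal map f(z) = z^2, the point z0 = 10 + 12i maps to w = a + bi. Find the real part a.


Step 1: z0 = 10 + 12i
Step 2: z0^2 = 10^2 - 12^2 + 240i
Step 3: real part = 100 - 144 = -44

-44


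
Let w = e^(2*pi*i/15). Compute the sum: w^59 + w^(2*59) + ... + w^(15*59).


Step 1: The sum sum_{j=1}^{n} w^(k*j) equals n if n | k, else 0.
Step 2: Here n = 15, k = 59
Step 3: Does n divide k? 15 | 59 -> False
Step 4: Sum = 0

0


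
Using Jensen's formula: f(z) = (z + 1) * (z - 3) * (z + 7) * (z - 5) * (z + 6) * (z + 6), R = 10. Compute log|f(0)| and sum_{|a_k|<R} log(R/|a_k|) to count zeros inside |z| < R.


Jensen's formula: (1/2pi)*integral log|f(Re^it)|dt = log|f(0)| + sum_{|a_k|<R} log(R/|a_k|)
Step 1: f(0) = 1 * (-3) * 7 * (-5) * 6 * 6 = 3780
Step 2: log|f(0)| = log|-1| + log|3| + log|-7| + log|5| + log|-6| + log|-6| = 8.2375
Step 3: Zeros inside |z| < 10: -1, 3, -7, 5, -6, -6
Step 4: Jensen sum = log(10/1) + log(10/3) + log(10/7) + log(10/5) + log(10/6) + log(10/6) = 5.578
Step 5: n(R) = number of terms in the Jensen sum = count of zeros inside |z| < 10 = 6

6


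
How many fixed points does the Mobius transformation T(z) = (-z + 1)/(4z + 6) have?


Step 1: Fixed points satisfy T(z) = z
Step 2: 4z^2 + 7z - 1 = 0
Step 3: Discriminant = 7^2 - 4*4*(-1) = 65
Step 4: Number of fixed points = 2

2


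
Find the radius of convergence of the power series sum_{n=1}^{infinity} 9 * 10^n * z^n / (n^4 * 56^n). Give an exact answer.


Step 1: General term a_n = 9 * 10^n / (n^4 * 56^n)
Step 2: By the root test, |a_n|^(1/n) = 9^(1/n) * 10 / (n^(4/n) * 56) -> 10/56 as n -> infinity (since 9^(1/n) -> 1 and n^(4/n) -> 1)
Step 3: R = 1/lim|a_n|^(1/n) = 56/10 = 28/5

28/5


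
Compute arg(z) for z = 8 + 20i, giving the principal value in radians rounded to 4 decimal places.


Step 1: z = 8 + 20i
Step 2: arg(z) = atan2(20, 8)
Step 3: arg(z) = 1.1903

1.1903


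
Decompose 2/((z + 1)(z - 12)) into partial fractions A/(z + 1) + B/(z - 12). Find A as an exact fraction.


Step 1: Multiply both sides by (z + 1) and set z = -1
Step 2: A = 2 / (-1 - 12)
Step 3: A = 2 / (-13)
Step 4: A = -2/13

-2/13


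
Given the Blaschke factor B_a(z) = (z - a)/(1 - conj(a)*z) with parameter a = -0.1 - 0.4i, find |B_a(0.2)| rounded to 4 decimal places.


Step 1: Numerator z0 - a = 0.2 - (-0.1 - 0.4i) = 0.3 + 0.4i
Step 2: Denominator 1 - conj(a)*z0 = 1 - (-0.1 + 0.4i)*0.2 = 1.02 - 0.08i
Step 3: |z0 - a|^2 = 0.3^2 + 0.4^2 = 0.25; |1 - conj(a)*z0|^2 = 1.02^2 + (-0.08)^2 = 1.0468
Step 4: |B_a(0.2)| = sqrt(0.25 / 1.0468) = sqrt(0.238823)
Step 5: = 0.4887

0.4887


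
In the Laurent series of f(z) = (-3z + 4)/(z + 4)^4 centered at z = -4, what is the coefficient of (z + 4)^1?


Step 1: Write the numerator in powers of (z + 4): -3z + 4 = -3(z + 4) + (-3*(-4) + 4) = -3(z + 4) + 16
Step 2: Divide by (z + 4)^4: f(z) = 16(z + 4)^(-4) - 3(z + 4)^(-3)
Step 3: This finite sum is the Laurent series of f about z = -4.
Step 4: Only the powers -4 and -3 appear, so the coefficient of (z + 4)^1 = 0

0


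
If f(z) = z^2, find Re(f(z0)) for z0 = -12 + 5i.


Step 1: z0 = -12 + 5i
Step 2: z0^2 = (-12)^2 - 5^2 - 120i
Step 3: real part = 144 - 25 = 119

119


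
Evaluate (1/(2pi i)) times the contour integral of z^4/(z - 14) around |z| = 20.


Step 1: f(z) = z^4, a = 14 is inside |z| = 20
Step 2: By Cauchy integral formula: (1/(2pi*i)) * integral = f(a)
Step 3: f(14) = 14^4 = 38416

38416


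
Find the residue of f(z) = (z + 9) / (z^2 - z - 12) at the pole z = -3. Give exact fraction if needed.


Step 1: Q(z) = z^2 - z - 12 = (z + 3)(z - 4)
Step 2: Q'(z) = 2z - 1
Step 3: Q'(-3) = -7, P(-3) = 6
Step 4: Res = P(-3)/Q'(-3) = 6/(-7) = -6/7

-6/7


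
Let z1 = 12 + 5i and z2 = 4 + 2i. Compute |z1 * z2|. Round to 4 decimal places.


Step 1: |z1| = sqrt(12^2 + 5^2) = sqrt(169)
Step 2: |z2| = sqrt(4^2 + 2^2) = sqrt(20)
Step 3: |z1*z2| = |z1|*|z2| = sqrt(169) * sqrt(20) = sqrt(169 * 20) = sqrt(3380)
Step 4: = 58.1378

58.1378


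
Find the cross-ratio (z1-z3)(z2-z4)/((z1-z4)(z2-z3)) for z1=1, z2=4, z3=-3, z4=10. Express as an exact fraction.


Step 1: (z1-z3)(z2-z4) = 4 * (-6) = -24
Step 2: (z1-z4)(z2-z3) = (-9) * 7 = -63
Step 3: Cross-ratio = 24/63 = 8/21

8/21


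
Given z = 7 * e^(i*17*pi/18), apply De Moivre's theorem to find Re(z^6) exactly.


Step 1: By De Moivre's theorem, z^6 = 7^6 * e^(i*6*17*pi/18) = 117649 * (cos(17*pi/3) + i*sin(17*pi/3))
Step 2: |z|^6 = 7^6 = 117649
Step 3: Reduce the angle mod 2*pi: 17*pi/3 - 4*pi = 5*pi/3
Step 4: cos(5*pi/3) = 1/2
Step 5: Re(z^6) = 117649 * 1/2 = 117649/2

117649/2


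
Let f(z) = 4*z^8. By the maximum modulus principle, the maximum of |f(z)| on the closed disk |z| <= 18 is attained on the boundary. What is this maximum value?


Step 1: On |z| = 18, |f(z)| = 4 * |z|^8 = 4 * 18^8
Step 2: By maximum modulus principle, maximum is on boundary.
Step 3: Maximum = 4 * 11019960576 = 44079842304

44079842304


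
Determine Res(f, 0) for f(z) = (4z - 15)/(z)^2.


Step 1: Pole of order 2 at z = 0
Step 2: Res = lim d/dz [(z)^2 * f(z)] as z -> 0
Step 3: (z)^2 * f(z) = 4z - 15
Step 4: d/dz[4z - 15] = 4

4


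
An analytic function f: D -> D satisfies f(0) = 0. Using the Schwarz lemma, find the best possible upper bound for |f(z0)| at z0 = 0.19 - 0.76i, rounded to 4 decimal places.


Step 1: Schwarz lemma: if f: D -> D is analytic with f(0) = 0, then |f(z)| <= |z| for all z in D, and this is sharp (f(z) = z).
Step 2: |z0|^2 = 0.19^2 + (-0.76)^2 = 0.6137
Step 3: |z0| = sqrt(0.6137) = 0.78339
Step 4: Best bound = |z0| = 0.7834

0.7834


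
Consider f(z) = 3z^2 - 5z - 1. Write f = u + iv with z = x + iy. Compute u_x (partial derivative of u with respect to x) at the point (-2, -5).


Step 1: f(z) = 3(x+iy)^2 - 5(x+iy) - 1
Step 2: u = 3(x^2 - y^2) - 5x - 1
Step 3: u_x = 6x - 5
Step 4: At (-2, -5): u_x = -12 - 5 = -17

-17


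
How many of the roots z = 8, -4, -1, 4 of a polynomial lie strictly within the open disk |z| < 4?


Step 1: Check each root:
  z = 8: |8| = 8 >= 4
  z = -4: |-4| = 4 >= 4
  z = -1: |-1| = 1 < 4
  z = 4: |4| = 4 >= 4
Step 2: Count = 1

1


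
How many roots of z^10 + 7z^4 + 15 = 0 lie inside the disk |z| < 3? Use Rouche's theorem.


Step 1: On |z| = 3 the three terms have sizes |z^10| = 3^10 = 59049, |7z^4| = 7*3^4 = 567, |15| = 15
Step 2: The dominant term is g(z) = z^10; let h(z) = 7z^4 + 15 so f = g + h
Step 3: On |z| = 3: |g| = 59049 and |h| <= 567 + 15 = 582
Step 4: Since 59049 > 582, |h| < |g| on |z| = 3, so by Rouche f has the same number of zeros as g inside |z| < 3
Step 5: g(z) = z^10 has 10 zeros (all at the origin) inside |z| < 3. Answer = 10

10


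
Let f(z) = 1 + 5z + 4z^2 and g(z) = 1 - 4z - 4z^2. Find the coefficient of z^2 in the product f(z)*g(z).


Step 1: z^2 term in f*g comes from: (1)*(-4z^2) + (5z)*(-4z) + (4z^2)*(1)
Step 2: = -4 - 20 + 4
Step 3: = -20

-20


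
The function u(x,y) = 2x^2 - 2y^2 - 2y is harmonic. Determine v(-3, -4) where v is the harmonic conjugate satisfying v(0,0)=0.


Step 1: v_x = -u_y = 4y + 2
Step 2: v_y = u_x = 4x + 0
Step 3: v = 4xy + 2x + C
Step 4: v(0,0) = 0 => C = 0
Step 5: v(-3, -4) = 42

42


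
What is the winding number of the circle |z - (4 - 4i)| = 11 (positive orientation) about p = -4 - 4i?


Step 1: Center c = (4, -4), radius = 11
Step 2: |p - c|^2 = (-8)^2 + 0^2 = 64
Step 3: r^2 = 121
Step 4: |p-c| < r so winding number = 1

1


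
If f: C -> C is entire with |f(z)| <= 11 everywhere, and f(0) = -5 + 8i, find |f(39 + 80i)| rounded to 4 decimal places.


Step 1: By Liouville's theorem, a bounded entire function is constant.
Step 2: f(z) = f(0) = -5 + 8i for all z.
Step 3: |f(w)| = |-5 + 8i| = sqrt(25 + 64)
Step 4: = 9.434

9.434


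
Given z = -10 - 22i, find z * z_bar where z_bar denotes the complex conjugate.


Step 1: conj(z) = -10 + 22i
Step 2: z * conj(z) = (-10)^2 + (-22)^2
Step 3: = 100 + 484 = 584

584


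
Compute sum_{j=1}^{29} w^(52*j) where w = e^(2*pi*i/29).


Step 1: The sum sum_{j=1}^{n} w^(k*j) equals n if n | k, else 0.
Step 2: Here n = 29, k = 52
Step 3: Does n divide k? 29 | 52 -> False
Step 4: Sum = 0

0


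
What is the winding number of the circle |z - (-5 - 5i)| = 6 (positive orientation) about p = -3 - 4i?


Step 1: Center c = (-5, -5), radius = 6
Step 2: |p - c|^2 = 2^2 + 1^2 = 5
Step 3: r^2 = 36
Step 4: |p-c| < r so winding number = 1

1


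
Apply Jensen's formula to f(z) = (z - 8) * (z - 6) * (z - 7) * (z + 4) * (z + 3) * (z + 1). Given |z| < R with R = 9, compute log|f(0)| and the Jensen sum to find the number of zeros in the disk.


Jensen's formula: (1/2pi)*integral log|f(Re^it)|dt = log|f(0)| + sum_{|a_k|<R} log(R/|a_k|)
Step 1: f(0) = (-8) * (-6) * (-7) * 4 * 3 * 1 = -4032
Step 2: log|f(0)| = log|8| + log|6| + log|7| + log|-4| + log|-3| + log|-1| = 8.302
Step 3: Zeros inside |z| < 9: 8, 6, 7, -4, -3, -1
Step 4: Jensen sum = log(9/8) + log(9/6) + log(9/7) + log(9/4) + log(9/3) + log(9/1) = 4.8813
Step 5: n(R) = number of terms in the Jensen sum = count of zeros inside |z| < 9 = 6

6


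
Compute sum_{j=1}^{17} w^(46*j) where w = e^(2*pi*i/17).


Step 1: The sum sum_{j=1}^{n} w^(k*j) equals n if n | k, else 0.
Step 2: Here n = 17, k = 46
Step 3: Does n divide k? 17 | 46 -> False
Step 4: Sum = 0

0


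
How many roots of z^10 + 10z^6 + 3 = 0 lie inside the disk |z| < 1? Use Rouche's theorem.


Step 1: On |z| = 1 the three terms have sizes |z^10| = 1^10 = 1, |10z^6| = 10*1^6 = 10, |3| = 3
Step 2: The dominant term is g(z) = 10z^6; let h(z) = z^10 + 3 so f = g + h
Step 3: On |z| = 1: |g| = 10 and |h| <= 1 + 3 = 4
Step 4: Since 10 > 4, |h| < |g| on |z| = 1, so by Rouche f has the same number of zeros as g inside |z| < 1
Step 5: g(z) = 10z^6 has 6 zeros (at the origin, multiplicity 6) inside |z| < 1. Answer = 6

6


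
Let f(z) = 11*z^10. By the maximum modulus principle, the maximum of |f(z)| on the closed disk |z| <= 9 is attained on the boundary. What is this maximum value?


Step 1: On |z| = 9, |f(z)| = 11 * |z|^10 = 11 * 9^10
Step 2: By maximum modulus principle, maximum is on boundary.
Step 3: Maximum = 11 * 3486784401 = 38354628411

38354628411


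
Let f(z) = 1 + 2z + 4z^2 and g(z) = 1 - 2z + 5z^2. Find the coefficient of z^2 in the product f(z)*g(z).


Step 1: z^2 term in f*g comes from: (1)*(5z^2) + (2z)*(-2z) + (4z^2)*(1)
Step 2: = 5 - 4 + 4
Step 3: = 5

5


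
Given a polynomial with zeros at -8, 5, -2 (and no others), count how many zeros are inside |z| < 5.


Step 1: Check each root:
  z = -8: |-8| = 8 >= 5
  z = 5: |5| = 5 >= 5
  z = -2: |-2| = 2 < 5
Step 2: Count = 1

1


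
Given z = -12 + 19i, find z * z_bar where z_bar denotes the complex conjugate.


Step 1: conj(z) = -12 - 19i
Step 2: z * conj(z) = (-12)^2 + 19^2
Step 3: = 144 + 361 = 505

505


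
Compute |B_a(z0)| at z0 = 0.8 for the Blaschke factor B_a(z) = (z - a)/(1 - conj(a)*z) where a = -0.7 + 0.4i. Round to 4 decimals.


Step 1: Numerator z0 - a = 0.8 - (-0.7 + 0.4i) = 1.5 - 0.4i
Step 2: Denominator 1 - conj(a)*z0 = 1 - (-0.7 - 0.4i)*0.8 = 1.56 + 0.32i
Step 3: |z0 - a|^2 = 1.5^2 + (-0.4)^2 = 2.41; |1 - conj(a)*z0|^2 = 1.56^2 + 0.32^2 = 2.536
Step 4: |B_a(0.8)| = sqrt(2.41 / 2.536) = sqrt(0.950315)
Step 5: = 0.9748

0.9748


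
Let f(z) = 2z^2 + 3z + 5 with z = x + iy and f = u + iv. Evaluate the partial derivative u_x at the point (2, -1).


Step 1: f(z) = 2(x+iy)^2 + 3(x+iy) + 5
Step 2: u = 2(x^2 - y^2) + 3x + 5
Step 3: u_x = 4x + 3
Step 4: At (2, -1): u_x = 8 + 3 = 11

11
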